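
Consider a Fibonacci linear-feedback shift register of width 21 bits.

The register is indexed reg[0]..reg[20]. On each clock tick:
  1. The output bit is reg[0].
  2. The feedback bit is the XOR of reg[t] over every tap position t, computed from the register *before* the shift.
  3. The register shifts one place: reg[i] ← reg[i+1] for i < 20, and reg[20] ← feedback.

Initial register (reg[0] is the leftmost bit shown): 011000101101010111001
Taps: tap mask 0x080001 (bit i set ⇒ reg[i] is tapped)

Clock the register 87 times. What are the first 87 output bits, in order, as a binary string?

011000101101010111001001010001110111001011110111110010011110110010011000010110010010111

tick  register→output (feedback)
  0  011000101101010111001→0 (0)
  1  110001011010101110010→1 (0)
  2  100010110101011100100→1 (1)
  3  000101101010111001001→0 (0)
  4  001011010101110010010→0 (1)
  5  010110101011100100101→0 (0)
  6  101101010111001001010→1 (0)
  7  011010101110010010100→0 (0)
  8  110101011100100101000→1 (1)
  9  101010111001001010001→1 (1)
 10  010101110010010100011→0 (1)
 11  101011100100101000111→1 (0)
 12  010111001001010001110→0 (1)
 13  101110010010100011101→1 (1)
 14  011100100101000111011→0 (1)
 15  111001001010001110111→1 (0)
 16  110010010100011101110→1 (0)
 17  100100101000111011100→1 (1)
 18  001001010001110111001→0 (0)
 19  010010100011101110010→0 (1)
 20  100101000111011100101→1 (1)
 21  001010001110111001011→0 (1)
 22  010100011101110010111→0 (1)
 23  101000111011100101111→1 (0)
 24  010001110111001011110→0 (1)
 25  100011101110010111101→1 (1)
 26  000111011100101111011→0 (1)
 27  001110111001011110111→0 (1)
 28  011101110010111101111→0 (1)
 29  111011100101111011111→1 (0)
 30  110111001011110111110→1 (0)
 31  101110010111101111100→1 (1)
 32  011100101111011111001→0 (0)
 33  111001011110111110010→1 (0)
 34  110010111101111100100→1 (1)
 35  100101111011111001001→1 (1)
 36  001011110111110010011→0 (1)
 37  010111101111100100111→0 (1)
 38  101111011111001001111→1 (0)
 39  011110111110010011110→0 (1)
 40  111101111100100111101→1 (1)
 41  111011111001001111011→1 (0)
 42  110111110010011110110→1 (0)
 43  101111100100111101100→1 (1)
 44  011111001001111011001→0 (0)
 45  111110010011110110010→1 (0)
 46  111100100111101100100→1 (1)
 47  111001001111011001001→1 (1)
 48  110010011110110010011→1 (0)
 49  100100111101100100110→1 (0)
 50  001001111011001001100→0 (0)
 51  010011110110010011000→0 (0)
 52  100111101100100110000→1 (1)
 53  001111011001001100001→0 (0)
 54  011110110010011000010→0 (1)
 55  111101100100110000101→1 (1)
 56  111011001001100001011→1 (0)
 57  110110010011000010110→1 (0)
 58  101100100110000101100→1 (1)
 59  011001001100001011001→0 (0)
 60  110010011000010110010→1 (0)
 61  100100110000101100100→1 (1)
 62  001001100001011001001→0 (0)
 63  010011000010110010010→0 (1)
 64  100110000101100100101→1 (1)
 65  001100001011001001011→0 (1)
 66  011000010110010010111→0 (1)
 67  110000101100100101111→1 (0)
 68  100001011001001011110→1 (0)
 69  000010110010010111100→0 (0)
 70  000101100100101111000→0 (0)
 71  001011001001011110000→0 (0)
 72  010110010010111100000→0 (0)
 73  101100100101111000000→1 (1)
 74  011001001011110000001→0 (0)
 75  110010010111100000010→1 (0)
 76  100100101111000000100→1 (1)
 77  001001011110000001001→0 (0)
 78  010010111100000010010→0 (1)
 79  100101111000000100101→1 (1)
 80  001011110000001001011→0 (1)
 81  010111100000010010111→0 (1)
 82  101111000000100101111→1 (0)
 83  011110000001001011110→0 (1)
 84  111100000010010111101→1 (1)
 85  111000000100101111011→1 (0)
 86  110000001001011110110→1 (0)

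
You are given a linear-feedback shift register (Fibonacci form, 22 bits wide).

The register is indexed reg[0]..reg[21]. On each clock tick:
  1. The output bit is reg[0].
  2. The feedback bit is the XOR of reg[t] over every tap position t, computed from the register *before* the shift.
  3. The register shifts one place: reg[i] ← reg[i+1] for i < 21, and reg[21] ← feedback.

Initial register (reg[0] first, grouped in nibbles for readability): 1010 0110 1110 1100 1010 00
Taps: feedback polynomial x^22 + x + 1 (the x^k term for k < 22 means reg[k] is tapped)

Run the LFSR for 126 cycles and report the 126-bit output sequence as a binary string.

tick  register→output (feedback)
  0  1010011011101100101000→1 (1)
  1  0100110111011001010001→0 (1)
  2  1001101110110010100011→1 (1)
  3  0011011101100101000111→0 (0)
  4  0110111011001010001110→0 (1)
  5  1101110110010100011101→1 (0)
  6  1011101100101000111010→1 (1)
  7  0111011001010001110101→0 (1)
  8  1110110010100011101011→1 (0)
  9  1101100101000111010110→1 (0)
 10  1011001010001110101100→1 (1)
 11  0110010100011101011001→0 (1)
 12  1100101000111010110011→1 (0)
 13  1001010001110101100110→1 (1)
 14  0010100011101011001101→0 (0)
 15  0101000111010110011010→0 (1)
 16  1010001110101100110101→1 (1)
 17  0100011101011001101011→0 (1)
 18  1000111010110011010111→1 (1)
 19  0001110101100110101111→0 (0)
 20  0011101011001101011110→0 (0)
 21  0111010110011010111100→0 (1)
 22  1110101100110101111001→1 (0)
 23  1101011001101011110010→1 (0)
 24  1010110011010111100100→1 (1)
 25  0101100110101111001001→0 (1)
 26  1011001101011110010011→1 (1)
 27  0110011010111100100111→0 (1)
 28  1100110101111001001111→1 (0)
 29  1001101011110010011110→1 (1)
 30  0011010111100100111101→0 (0)
 31  0110101111001001111010→0 (1)
 32  1101011110010011110101→1 (0)
 33  1010111100100111101010→1 (1)
 34  0101111001001111010101→0 (1)
 35  1011110010011110101011→1 (1)
 36  0111100100111101010111→0 (1)
 37  1111001001111010101111→1 (0)
 38  1110010011110101011110→1 (0)
 39  1100100111101010111100→1 (0)
 40  1001001111010101111000→1 (1)
 41  0010011110101011110001→0 (0)
 42  0100111101010111100010→0 (1)
 43  1001111010101111000101→1 (1)
 44  0011110101011110001011→0 (0)
 45  0111101010111100010110→0 (1)
 46  1111010101111000101101→1 (0)
 47  1110101011110001011010→1 (0)
 48  1101010111100010110100→1 (0)
 49  1010101111000101101000→1 (1)
 50  0101011110001011010001→0 (1)
 51  1010111100010110100011→1 (1)
 52  0101111000101101000111→0 (1)
 53  1011110001011010001111→1 (1)
 54  0111100010110100011111→0 (1)
 55  1111000101101000111111→1 (0)
 56  1110001011010001111110→1 (0)
 57  1100010110100011111100→1 (0)
 58  1000101101000111111000→1 (1)
 59  0001011010001111110001→0 (0)
 60  0010110100011111100010→0 (0)
 61  0101101000111111000100→0 (1)
 62  1011010001111110001001→1 (1)
 63  0110100011111100010011→0 (1)
 64  1101000111111000100111→1 (0)
 65  1010001111110001001110→1 (1)
 66  0100011111100010011101→0 (1)
 67  1000111111000100111011→1 (1)
 68  0001111110001001110111→0 (0)
 69  0011111100010011101110→0 (0)
 70  0111111000100111011100→0 (1)
 71  1111110001001110111001→1 (0)
 72  1111100010011101110010→1 (0)
 73  1111000100111011100100→1 (0)
 74  1110001001110111001000→1 (0)
 75  1100010011101110010000→1 (0)
 76  1000100111011100100000→1 (1)
 77  0001001110111001000001→0 (0)
 78  0010011101110010000010→0 (0)
 79  0100111011100100000100→0 (1)
 80  1001110111001000001001→1 (1)
 81  0011101110010000010011→0 (0)
 82  0111011100100000100110→0 (1)
 83  1110111001000001001101→1 (0)
 84  1101110010000010011010→1 (0)
 85  1011100100000100110100→1 (1)
 86  0111001000001001101001→0 (1)
 87  1110010000010011010011→1 (0)
 88  1100100000100110100110→1 (0)
 89  1001000001001101001100→1 (1)
 90  0010000010011010011001→0 (0)
 91  0100000100110100110010→0 (1)
 92  1000001001101001100101→1 (1)
 93  0000010011010011001011→0 (0)
 94  0000100110100110010110→0 (0)
 95  0001001101001100101100→0 (0)
 96  0010011010011001011000→0 (0)
 97  0100110100110010110000→0 (1)
 98  1001101001100101100001→1 (1)
 99  0011010011001011000011→0 (0)
100  0110100110010110000110→0 (1)
101  1101001100101100001101→1 (0)
102  1010011001011000011010→1 (1)
103  0100110010110000110101→0 (1)
104  1001100101100001101011→1 (1)
105  0011001011000011010111→0 (0)
106  0110010110000110101110→0 (1)
107  1100101100001101011101→1 (0)
108  1001011000011010111010→1 (1)
109  0010110000110101110101→0 (0)
110  0101100001101011101010→0 (1)
111  1011000011010111010101→1 (1)
112  0110000110101110101011→0 (1)
113  1100001101011101010111→1 (0)
114  1000011010111010101110→1 (1)
115  0000110101110101011101→0 (0)
116  0001101011101010111010→0 (0)
117  0011010111010101110100→0 (0)
118  0110101110101011101000→0 (1)
119  1101011101010111010001→1 (0)
120  1010111010101110100010→1 (1)
121  0101110101011101000101→0 (1)
122  1011101010111010001011→1 (1)
123  0111010101110100010111→0 (1)
124  1110101011101000101111→1 (0)
125  1101010111010001011110→1 (0)

101001101110110010100011101011001101011110010011110101011110001011010001111110001001110111001000001001101001100101100001101011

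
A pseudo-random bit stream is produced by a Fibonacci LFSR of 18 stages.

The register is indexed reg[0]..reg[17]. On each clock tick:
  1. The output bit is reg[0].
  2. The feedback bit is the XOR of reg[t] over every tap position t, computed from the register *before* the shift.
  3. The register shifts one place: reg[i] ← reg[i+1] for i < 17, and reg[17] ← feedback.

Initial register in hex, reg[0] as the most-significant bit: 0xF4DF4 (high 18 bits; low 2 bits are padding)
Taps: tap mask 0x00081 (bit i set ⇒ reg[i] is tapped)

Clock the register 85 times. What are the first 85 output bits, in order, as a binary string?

k : reg_k → out_k, fb_k
0: 111101001101111101 → 1, fb=1
1: 111010011011111011 → 1, fb=0
2: 110100110111110110 → 1, fb=0
3: 101001101111101100 → 1, fb=1
4: 010011011111011001 → 0, fb=1
5: 100110111110110011 → 1, fb=0
6: 001101111101100110 → 0, fb=1
7: 011011111011001101 → 0, fb=1
8: 110111110110011011 → 1, fb=0
9: 101111101100110110 → 1, fb=1
10: 011111011001101101 → 0, fb=1
11: 111110110011011011 → 1, fb=0
12: 111101100110110110 → 1, fb=1
13: 111011001101101101 → 1, fb=1
14: 110110011011011011 → 1, fb=0
15: 101100110110110110 → 1, fb=0
16: 011001101101101100 → 0, fb=0
17: 110011011011011000 → 1, fb=0
18: 100110110110110000 → 1, fb=0
19: 001101101101100000 → 0, fb=0
20: 011011011011000000 → 0, fb=1
21: 110110110110000001 → 1, fb=0
22: 101101101100000010 → 1, fb=1
23: 011011011000000101 → 0, fb=1
24: 110110110000001011 → 1, fb=0
25: 101101100000010110 → 1, fb=1
26: 011011000000101101 → 0, fb=0
27: 110110000001011010 → 1, fb=1
28: 101100000010110101 → 1, fb=1
29: 011000000101101011 → 0, fb=0
30: 110000001011010110 → 1, fb=1
31: 100000010110101101 → 1, fb=0
32: 000000101101011010 → 0, fb=0
33: 000001011010110100 → 0, fb=1
34: 000010110101101001 → 0, fb=1
35: 000101101011010011 → 0, fb=0
36: 001011010110100110 → 0, fb=1
37: 010110101101001101 → 0, fb=0
38: 101101011010011010 → 1, fb=0
39: 011010110100110100 → 0, fb=1
40: 110101101001101001 → 1, fb=1
41: 101011010011010011 → 1, fb=0
42: 010110100110100110 → 0, fb=0
43: 101101001101001100 → 1, fb=1
44: 011010011010011001 → 0, fb=1
45: 110100110100110011 → 1, fb=0
46: 101001101001100110 → 1, fb=1
47: 010011010011001101 → 0, fb=1
48: 100110100110011011 → 1, fb=1
49: 001101001100110111 → 0, fb=0
50: 011010011001101110 → 0, fb=1
51: 110100110011011101 → 1, fb=0
52: 101001100110111010 → 1, fb=1
53: 010011001101110101 → 0, fb=0
54: 100110011011101010 → 1, fb=0
55: 001100110111010100 → 0, fb=1
56: 011001101110101001 → 0, fb=0
57: 110011011101010010 → 1, fb=0
58: 100110111010100100 → 1, fb=0
59: 001101110101001000 → 0, fb=1
60: 011011101010010001 → 0, fb=0
61: 110111010100100010 → 1, fb=0
62: 101110101001000100 → 1, fb=1
63: 011101010010001001 → 0, fb=1
64: 111010100100010011 → 1, fb=1
65: 110101001000100111 → 1, fb=1
66: 101010010001001111 → 1, fb=0
67: 010100100010011110 → 0, fb=0
68: 101001000100111100 → 1, fb=1
69: 010010001001111001 → 0, fb=0
70: 100100010011110010 → 1, fb=0
71: 001000100111100100 → 0, fb=0
72: 010001001111001000 → 0, fb=0
73: 100010011110010000 → 1, fb=0
74: 000100111100100000 → 0, fb=1
75: 001001111001000001 → 0, fb=1
76: 010011110010000011 → 0, fb=1
77: 100111100100000111 → 1, fb=1
78: 001111001000001111 → 0, fb=0
79: 011110010000011110 → 0, fb=1
80: 111100100000111101 → 1, fb=1
81: 111001000001111011 → 1, fb=1
82: 110010000011110111 → 1, fb=1
83: 100100000111101111 → 1, fb=1
84: 001000001111011111 → 0, fb=0

1111010011011111011001101101101100000010110101101001101001100110111010100100010011110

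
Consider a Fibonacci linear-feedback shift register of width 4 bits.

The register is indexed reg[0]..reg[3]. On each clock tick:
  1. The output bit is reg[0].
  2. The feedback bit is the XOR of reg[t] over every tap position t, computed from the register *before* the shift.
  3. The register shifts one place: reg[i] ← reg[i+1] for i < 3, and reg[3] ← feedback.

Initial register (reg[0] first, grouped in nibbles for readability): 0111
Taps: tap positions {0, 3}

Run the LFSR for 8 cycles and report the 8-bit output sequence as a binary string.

k : reg_k → out_k, fb_k
0: 0111 → 0, fb=1
1: 1111 → 1, fb=0
2: 1110 → 1, fb=1
3: 1101 → 1, fb=0
4: 1010 → 1, fb=1
5: 0101 → 0, fb=1
6: 1011 → 1, fb=0
7: 0110 → 0, fb=0

01111010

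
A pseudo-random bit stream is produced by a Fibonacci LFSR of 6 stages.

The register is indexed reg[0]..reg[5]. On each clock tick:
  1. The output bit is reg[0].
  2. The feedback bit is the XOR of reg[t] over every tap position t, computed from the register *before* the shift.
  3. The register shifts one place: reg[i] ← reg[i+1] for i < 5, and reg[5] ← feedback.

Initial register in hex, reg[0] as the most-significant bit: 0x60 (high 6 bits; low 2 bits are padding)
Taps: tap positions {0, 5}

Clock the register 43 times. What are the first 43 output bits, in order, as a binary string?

0110000100000111111010101100110111011010010

step | reg (before) | out | fb
   0 | 011000 | 0 | 0
   1 | 110000 | 1 | 1
   2 | 100001 | 1 | 0
   3 | 000010 | 0 | 0
   4 | 000100 | 0 | 0
   5 | 001000 | 0 | 0
   6 | 010000 | 0 | 0
   7 | 100000 | 1 | 1
   8 | 000001 | 0 | 1
   9 | 000011 | 0 | 1
  10 | 000111 | 0 | 1
  11 | 001111 | 0 | 1
  12 | 011111 | 0 | 1
  13 | 111111 | 1 | 0
  14 | 111110 | 1 | 1
  15 | 111101 | 1 | 0
  16 | 111010 | 1 | 1
  17 | 110101 | 1 | 0
  18 | 101010 | 1 | 1
  19 | 010101 | 0 | 1
  20 | 101011 | 1 | 0
  21 | 010110 | 0 | 0
  22 | 101100 | 1 | 1
  23 | 011001 | 0 | 1
  24 | 110011 | 1 | 0
  25 | 100110 | 1 | 1
  26 | 001101 | 0 | 1
  27 | 011011 | 0 | 1
  28 | 110111 | 1 | 0
  29 | 101110 | 1 | 1
  30 | 011101 | 0 | 1
  31 | 111011 | 1 | 0
  32 | 110110 | 1 | 1
  33 | 101101 | 1 | 0
  34 | 011010 | 0 | 0
  35 | 110100 | 1 | 1
  36 | 101001 | 1 | 0
  37 | 010010 | 0 | 0
  38 | 100100 | 1 | 1
  39 | 001001 | 0 | 1
  40 | 010011 | 0 | 1
  41 | 100111 | 1 | 0
  42 | 001110 | 0 | 0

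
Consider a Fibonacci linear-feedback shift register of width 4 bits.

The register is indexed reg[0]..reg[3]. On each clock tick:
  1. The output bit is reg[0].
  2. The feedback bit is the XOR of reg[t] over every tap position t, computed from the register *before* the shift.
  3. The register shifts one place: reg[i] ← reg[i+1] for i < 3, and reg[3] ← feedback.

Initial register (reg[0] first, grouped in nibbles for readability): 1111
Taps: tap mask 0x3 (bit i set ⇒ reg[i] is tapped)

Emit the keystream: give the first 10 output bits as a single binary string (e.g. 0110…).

1111000100

k : reg_k → out_k, fb_k
0: 1111 → 1, fb=0
1: 1110 → 1, fb=0
2: 1100 → 1, fb=0
3: 1000 → 1, fb=1
4: 0001 → 0, fb=0
5: 0010 → 0, fb=0
6: 0100 → 0, fb=1
7: 1001 → 1, fb=1
8: 0011 → 0, fb=0
9: 0110 → 0, fb=1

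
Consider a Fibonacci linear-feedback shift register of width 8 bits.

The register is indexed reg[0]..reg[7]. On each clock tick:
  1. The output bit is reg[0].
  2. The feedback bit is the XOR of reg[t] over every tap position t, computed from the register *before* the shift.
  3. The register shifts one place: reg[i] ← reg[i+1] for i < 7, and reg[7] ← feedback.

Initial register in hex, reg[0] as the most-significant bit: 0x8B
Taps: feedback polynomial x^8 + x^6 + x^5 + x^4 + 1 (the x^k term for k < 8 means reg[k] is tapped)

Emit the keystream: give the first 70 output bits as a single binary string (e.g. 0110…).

step | reg (before) | out | fb
   0 | 10001011 | 1 | 1
   1 | 00010111 | 0 | 0
   2 | 00101110 | 0 | 1
   3 | 01011101 | 0 | 0
   4 | 10111010 | 1 | 1
   5 | 01110101 | 0 | 1
   6 | 11101011 | 1 | 1
   7 | 11010111 | 1 | 1
   8 | 10101111 | 1 | 0
   9 | 01011110 | 0 | 1
  10 | 10111101 | 1 | 1
  11 | 01111011 | 0 | 0
  12 | 11110110 | 1 | 1
  13 | 11101101 | 1 | 1
  14 | 11011011 | 1 | 1
  15 | 10110111 | 1 | 1
  16 | 01101111 | 0 | 1
  17 | 11011111 | 1 | 0
  18 | 10111110 | 1 | 0
  19 | 01111100 | 0 | 0
  20 | 11111000 | 1 | 0
  21 | 11110000 | 1 | 1
  22 | 11100001 | 1 | 1
  23 | 11000011 | 1 | 0
  24 | 10000110 | 1 | 1
  25 | 00001101 | 0 | 0
  26 | 00011010 | 0 | 0
  27 | 00110100 | 0 | 1
  28 | 01101001 | 0 | 1
  29 | 11010011 | 1 | 0
  30 | 10100110 | 1 | 1
  31 | 01001101 | 0 | 0
  32 | 10011010 | 1 | 1
  33 | 00110101 | 0 | 1
  34 | 01101011 | 0 | 0
  35 | 11010110 | 1 | 1
  36 | 10101101 | 1 | 1
  37 | 01011011 | 0 | 0
  38 | 10110110 | 1 | 1
  39 | 01101101 | 0 | 0
  40 | 11011010 | 1 | 1
  41 | 10110101 | 1 | 0
  42 | 01101010 | 0 | 0
  43 | 11010100 | 1 | 0
  44 | 10101000 | 1 | 0
  45 | 01010000 | 0 | 0
  46 | 10100000 | 1 | 1
  47 | 01000001 | 0 | 0
  48 | 10000010 | 1 | 0
  49 | 00000100 | 0 | 1
  50 | 00001001 | 0 | 1
  51 | 00010011 | 0 | 1
  52 | 00100111 | 0 | 0
  53 | 01001110 | 0 | 1
  54 | 10011101 | 1 | 1
  55 | 00111011 | 0 | 0
  56 | 01110110 | 0 | 0
  57 | 11101100 | 1 | 1
  58 | 11011001 | 1 | 0
  59 | 10110010 | 1 | 0
  60 | 01100100 | 0 | 1
  61 | 11001001 | 1 | 0
  62 | 10010010 | 1 | 0
  63 | 00100100 | 0 | 1
  64 | 01001001 | 0 | 1
  65 | 10010011 | 1 | 0
  66 | 00100110 | 0 | 0
  67 | 01001100 | 0 | 0
  68 | 10011000 | 1 | 0
  69 | 00110000 | 0 | 0

1000101110101111011011111000011010011010110110101000001001110110010010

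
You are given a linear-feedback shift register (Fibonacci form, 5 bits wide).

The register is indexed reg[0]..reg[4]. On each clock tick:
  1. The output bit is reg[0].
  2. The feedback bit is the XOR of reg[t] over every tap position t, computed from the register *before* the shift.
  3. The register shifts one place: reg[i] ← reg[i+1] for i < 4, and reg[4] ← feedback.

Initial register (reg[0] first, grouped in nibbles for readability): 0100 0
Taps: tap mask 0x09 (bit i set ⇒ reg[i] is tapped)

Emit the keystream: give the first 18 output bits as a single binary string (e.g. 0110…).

010000101011101100

step | reg (before) | out | fb
   0 | 01000 | 0 | 0
   1 | 10000 | 1 | 1
   2 | 00001 | 0 | 0
   3 | 00010 | 0 | 1
   4 | 00101 | 0 | 0
   5 | 01010 | 0 | 1
   6 | 10101 | 1 | 1
   7 | 01011 | 0 | 1
   8 | 10111 | 1 | 0
   9 | 01110 | 0 | 1
  10 | 11101 | 1 | 1
  11 | 11011 | 1 | 0
  12 | 10110 | 1 | 0
  13 | 01100 | 0 | 0
  14 | 11000 | 1 | 1
  15 | 10001 | 1 | 1
  16 | 00011 | 0 | 1
  17 | 00111 | 0 | 1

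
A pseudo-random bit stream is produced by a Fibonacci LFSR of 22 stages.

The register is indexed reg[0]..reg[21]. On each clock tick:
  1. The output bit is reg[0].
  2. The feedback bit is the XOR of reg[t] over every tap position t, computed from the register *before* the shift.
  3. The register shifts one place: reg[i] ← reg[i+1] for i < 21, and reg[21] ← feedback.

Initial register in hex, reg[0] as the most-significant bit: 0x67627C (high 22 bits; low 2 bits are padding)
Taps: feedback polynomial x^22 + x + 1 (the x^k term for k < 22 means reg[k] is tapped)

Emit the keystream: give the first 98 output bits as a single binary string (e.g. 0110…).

01100111011000100111111010100110100110100000111110101110101110000100001111001111001000110001000101

tick  register→output (feedback)
  0  0110011101100010011111→0 (1)
  1  1100111011000100111111→1 (0)
  2  1001110110001001111110→1 (1)
  3  0011101100010011111101→0 (0)
  4  0111011000100111111010→0 (1)
  5  1110110001001111110101→1 (0)
  6  1101100010011111101010→1 (0)
  7  1011000100111111010100→1 (1)
  8  0110001001111110101001→0 (1)
  9  1100010011111101010011→1 (0)
 10  1000100111111010100110→1 (1)
 11  0001001111110101001101→0 (0)
 12  0010011111101010011010→0 (0)
 13  0100111111010100110100→0 (1)
 14  1001111110101001101001→1 (1)
 15  0011111101010011010011→0 (0)
 16  0111111010100110100110→0 (1)
 17  1111110101001101001101→1 (0)
 18  1111101010011010011010→1 (0)
 19  1111010100110100110100→1 (0)
 20  1110101001101001101000→1 (0)
 21  1101010011010011010000→1 (0)
 22  1010100110100110100000→1 (1)
 23  0101001101001101000001→0 (1)
 24  1010011010011010000011→1 (1)
 25  0100110100110100000111→0 (1)
 26  1001101001101000001111→1 (1)
 27  0011010011010000011111→0 (0)
 28  0110100110100000111110→0 (1)
 29  1101001101000001111101→1 (0)
 30  1010011010000011111010→1 (1)
 31  0100110100000111110101→0 (1)
 32  1001101000001111101011→1 (1)
 33  0011010000011111010111→0 (0)
 34  0110100000111110101110→0 (1)
 35  1101000001111101011101→1 (0)
 36  1010000011111010111010→1 (1)
 37  0100000111110101110101→0 (1)
 38  1000001111101011101011→1 (1)
 39  0000011111010111010111→0 (0)
 40  0000111110101110101110→0 (0)
 41  0001111101011101011100→0 (0)
 42  0011111010111010111000→0 (0)
 43  0111110101110101110000→0 (1)
 44  1111101011101011100001→1 (0)
 45  1111010111010111000010→1 (0)
 46  1110101110101110000100→1 (0)
 47  1101011101011100001000→1 (0)
 48  1010111010111000010000→1 (1)
 49  0101110101110000100001→0 (1)
 50  1011101011100001000011→1 (1)
 51  0111010111000010000111→0 (1)
 52  1110101110000100001111→1 (0)
 53  1101011100001000011110→1 (0)
 54  1010111000010000111100→1 (1)
 55  0101110000100001111001→0 (1)
 56  1011100001000011110011→1 (1)
 57  0111000010000111100111→0 (1)
 58  1110000100001111001111→1 (0)
 59  1100001000011110011110→1 (0)
 60  1000010000111100111100→1 (1)
 61  0000100001111001111001→0 (0)
 62  0001000011110011110010→0 (0)
 63  0010000111100111100100→0 (0)
 64  0100001111001111001000→0 (1)
 65  1000011110011110010001→1 (1)
 66  0000111100111100100011→0 (0)
 67  0001111001111001000110→0 (0)
 68  0011110011110010001100→0 (0)
 69  0111100111100100011000→0 (1)
 70  1111001111001000110001→1 (0)
 71  1110011110010001100010→1 (0)
 72  1100111100100011000100→1 (0)
 73  1001111001000110001000→1 (1)
 74  0011110010001100010001→0 (0)
 75  0111100100011000100010→0 (1)
 76  1111001000110001000101→1 (0)
 77  1110010001100010001010→1 (0)
 78  1100100011000100010100→1 (0)
 79  1001000110001000101000→1 (1)
 80  0010001100010001010001→0 (0)
 81  0100011000100010100010→0 (1)
 82  1000110001000101000101→1 (1)
 83  0001100010001010001011→0 (0)
 84  0011000100010100010110→0 (0)
 85  0110001000101000101100→0 (1)
 86  1100010001010001011001→1 (0)
 87  1000100010100010110010→1 (1)
 88  0001000101000101100101→0 (0)
 89  0010001010001011001010→0 (0)
 90  0100010100010110010100→0 (1)
 91  1000101000101100101001→1 (1)
 92  0001010001011001010011→0 (0)
 93  0010100010110010100110→0 (0)
 94  0101000101100101001100→0 (1)
 95  1010001011001010011001→1 (1)
 96  0100010110010100110011→0 (1)
 97  1000101100101001100111→1 (1)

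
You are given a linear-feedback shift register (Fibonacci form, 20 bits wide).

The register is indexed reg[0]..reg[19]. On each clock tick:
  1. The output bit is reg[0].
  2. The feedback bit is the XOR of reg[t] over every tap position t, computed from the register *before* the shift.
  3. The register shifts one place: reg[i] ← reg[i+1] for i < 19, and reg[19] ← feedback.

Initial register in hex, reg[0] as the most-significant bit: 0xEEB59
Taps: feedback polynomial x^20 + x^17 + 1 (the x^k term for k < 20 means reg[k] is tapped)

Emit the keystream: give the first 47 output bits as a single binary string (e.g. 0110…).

k : reg_k → out_k, fb_k
0: 11101110101101011001 → 1, fb=1
1: 11011101011010110011 → 1, fb=1
2: 10111010110101100111 → 1, fb=0
3: 01110101101011001110 → 0, fb=1
4: 11101011010110011101 → 1, fb=0
5: 11010110101100111010 → 1, fb=1
6: 10101101011001110101 → 1, fb=0
7: 01011010110011101010 → 0, fb=0
8: 10110101100111010100 → 1, fb=0
9: 01101011001110101000 → 0, fb=0
10: 11010110011101010000 → 1, fb=1
11: 10101100111010100001 → 1, fb=1
12: 01011001110101000011 → 0, fb=0
13: 10110011101010000110 → 1, fb=0
14: 01100111010100001100 → 0, fb=1
15: 11001110101000011001 → 1, fb=1
16: 10011101010000110011 → 1, fb=1
17: 00111010100001100111 → 0, fb=1
18: 01110101000011001111 → 0, fb=1
19: 11101010000110011111 → 1, fb=0
20: 11010100001100111110 → 1, fb=0
21: 10101000011001111100 → 1, fb=0
22: 01010000110011111000 → 0, fb=0
23: 10100001100111110000 → 1, fb=1
24: 01000011001111100001 → 0, fb=0
25: 10000110011111000010 → 1, fb=1
26: 00001100111110000101 → 0, fb=1
27: 00011001111100001011 → 0, fb=0
28: 00110011111000010110 → 0, fb=1
29: 01100111110000101101 → 0, fb=1
30: 11001111100001011011 → 1, fb=1
31: 10011111000010110111 → 1, fb=0
32: 00111110000101101110 → 0, fb=1
33: 01111100001011011101 → 0, fb=1
34: 11111000010110111011 → 1, fb=1
35: 11110000101101110111 → 1, fb=0
36: 11100001011011101110 → 1, fb=0
37: 11000010110111011100 → 1, fb=0
38: 10000101101110111000 → 1, fb=1
39: 00001011011101110001 → 0, fb=0
40: 00010110111011100010 → 0, fb=0
41: 00101101110111000100 → 0, fb=1
42: 01011011101110001001 → 0, fb=0
43: 10110111011100010010 → 1, fb=1
44: 01101110111000100101 → 0, fb=1
45: 11011101110001001011 → 1, fb=1
46: 10111011100010010111 → 1, fb=0

11101110101101011001110101000011001111100001011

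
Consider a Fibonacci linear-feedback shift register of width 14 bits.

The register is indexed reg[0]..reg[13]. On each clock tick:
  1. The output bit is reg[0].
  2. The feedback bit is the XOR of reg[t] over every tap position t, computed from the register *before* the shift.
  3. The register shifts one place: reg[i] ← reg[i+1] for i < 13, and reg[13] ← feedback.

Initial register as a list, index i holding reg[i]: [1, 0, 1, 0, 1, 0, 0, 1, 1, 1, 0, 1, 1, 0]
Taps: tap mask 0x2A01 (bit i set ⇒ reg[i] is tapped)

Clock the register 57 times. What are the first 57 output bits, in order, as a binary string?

k : reg_k → out_k, fb_k
0: 10101001110110 → 1, fb=1
1: 01010011101101 → 0, fb=0
2: 10100111011010 → 1, fb=0
3: 01001110110100 → 0, fb=0
4: 10011101101000 → 1, fb=1
5: 00111011010001 → 0, fb=0
6: 01110110100010 → 0, fb=0
7: 11101101000100 → 1, fb=0
8: 11011010001000 → 1, fb=1
9: 10110100010001 → 1, fb=1
10: 01101000100011 → 0, fb=1
11: 11010001000111 → 1, fb=1
12: 10100010001111 → 1, fb=1
13: 01000100011111 → 0, fb=1
14: 10001000111111 → 1, fb=0
15: 00010001111110 → 0, fb=0
16: 00100011111100 → 0, fb=0
17: 01000111111000 → 0, fb=1
18: 10001111110001 → 1, fb=1
19: 00011111100011 → 0, fb=1
20: 00111111000111 → 0, fb=0
21: 01111110001110 → 0, fb=1
22: 11111100011101 → 1, fb=0
23: 11111000111010 → 1, fb=0
24: 11110001110100 → 1, fb=1
25: 11100011101001 → 1, fb=0
26: 11000111010010 → 1, fb=0
27: 10001110100100 → 1, fb=0
28: 00011101001000 → 0, fb=0
29: 00111010010000 → 0, fb=1
30: 01110100100001 → 0, fb=1
31: 11101001000011 → 1, fb=0
32: 11010010000110 → 1, fb=0
33: 10100100001100 → 1, fb=0
34: 01001000011000 → 0, fb=1
35: 10010000110001 → 1, fb=1
36: 00100001100011 → 0, fb=1
37: 01000011000111 → 0, fb=0
38: 10000110001110 → 1, fb=0
39: 00001100011100 → 0, fb=0
40: 00011000111000 → 0, fb=1
41: 00110001110001 → 0, fb=0
42: 01100011100010 → 0, fb=0
43: 11000111000100 → 1, fb=0
44: 10001110001000 → 1, fb=1
45: 00011100010001 → 0, fb=0
46: 00111000100010 → 0, fb=0
47: 01110001000100 → 0, fb=1
48: 11100010001001 → 1, fb=0
49: 11000100010010 → 1, fb=0
50: 10001000100100 → 1, fb=0
51: 00010001001000 → 0, fb=0
52: 00100010010000 → 0, fb=1
53: 01000100100001 → 0, fb=1
54: 10001001000011 → 1, fb=0
55: 00010010000110 → 0, fb=1
56: 00100100001101 → 0, fb=0

101010011101101000100011111100011101001000011000111000100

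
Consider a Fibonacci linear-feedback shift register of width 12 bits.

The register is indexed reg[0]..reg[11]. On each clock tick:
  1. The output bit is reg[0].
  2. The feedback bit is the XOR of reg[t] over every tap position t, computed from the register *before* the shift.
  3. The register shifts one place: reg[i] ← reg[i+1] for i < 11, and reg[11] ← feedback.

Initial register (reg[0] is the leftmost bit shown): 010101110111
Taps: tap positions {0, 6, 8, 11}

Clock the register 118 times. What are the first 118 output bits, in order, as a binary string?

0101011101110101010110101110000000110110110110010001000010010011101010011111110011000000100001000110101001110000010000

k : reg_k → out_k, fb_k
0: 010101110111 → 0, fb=0
1: 101011101110 → 1, fb=1
2: 010111011101 → 0, fb=0
3: 101110111010 → 1, fb=1
4: 011101110101 → 0, fb=0
5: 111011101010 → 1, fb=1
6: 110111010101 → 1, fb=0
7: 101110101010 → 1, fb=1
8: 011101010101 → 0, fb=1
9: 111010101011 → 1, fb=0
10: 110101010110 → 1, fb=1
11: 101010101101 → 1, fb=0
12: 010101011010 → 0, fb=1
13: 101010110101 → 1, fb=1
14: 010101101011 → 0, fb=1
15: 101011010111 → 1, fb=0
16: 010110101110 → 0, fb=0
17: 101101011100 → 1, fb=0
18: 011010111000 → 0, fb=0
19: 110101110000 → 1, fb=0
20: 101011100000 → 1, fb=0
21: 010111000000 → 0, fb=0
22: 101110000000 → 1, fb=1
23: 011100000001 → 0, fb=1
24: 111000000011 → 1, fb=0
25: 110000000110 → 1, fb=1
26: 100000001101 → 1, fb=1
27: 000000011011 → 0, fb=0
28: 000000110110 → 0, fb=1
29: 000001101101 → 0, fb=1
30: 000011011011 → 0, fb=0
31: 000110110110 → 0, fb=1
32: 001101101101 → 0, fb=1
33: 011011011011 → 0, fb=0
34: 110110110110 → 1, fb=0
35: 101101101100 → 1, fb=1
36: 011011011001 → 0, fb=0
37: 110110110010 → 1, fb=0
38: 101101100100 → 1, fb=0
39: 011011001000 → 0, fb=1
40: 110110010001 → 1, fb=0
41: 101100100010 → 1, fb=0
42: 011001000100 → 0, fb=0
43: 110010001000 → 1, fb=0
44: 100100010000 → 1, fb=1
45: 001000100001 → 0, fb=0
46: 010001000010 → 0, fb=0
47: 100010000100 → 1, fb=1
48: 000100001001 → 0, fb=0
49: 001000010010 → 0, fb=0
50: 010000100100 → 0, fb=1
51: 100001001001 → 1, fb=1
52: 000010010011 → 0, fb=1
53: 000100100111 → 0, fb=0
54: 001001001110 → 0, fb=1
55: 010010011101 → 0, fb=0
56: 100100111010 → 1, fb=1
57: 001001110101 → 0, fb=0
58: 010011101010 → 0, fb=0
59: 100111010100 → 1, fb=1
60: 001110101001 → 0, fb=1
61: 011101010011 → 0, fb=1
62: 111010100111 → 1, fb=1
63: 110101001111 → 1, fb=1
64: 101010011111 → 1, fb=1
65: 010100111111 → 0, fb=1
66: 101001111111 → 1, fb=0
67: 010011111110 → 0, fb=0
68: 100111111100 → 1, fb=1
69: 001111111001 → 0, fb=1
70: 011111110011 → 0, fb=0
71: 111111100110 → 1, fb=0
72: 111111001100 → 1, fb=0
73: 111110011000 → 1, fb=0
74: 111100110000 → 1, fb=0
75: 111001100000 → 1, fb=0
76: 110011000000 → 1, fb=1
77: 100110000001 → 1, fb=0
78: 001100000010 → 0, fb=0
79: 011000000100 → 0, fb=0
80: 110000001000 → 1, fb=0
81: 100000010000 → 1, fb=1
82: 000000100001 → 0, fb=0
83: 000001000010 → 0, fb=0
84: 000010000100 → 0, fb=0
85: 000100001000 → 0, fb=1
86: 001000010001 → 0, fb=1
87: 010000100011 → 0, fb=0
88: 100001000110 → 1, fb=1
89: 000010001101 → 0, fb=0
90: 000100011010 → 0, fb=1
91: 001000110101 → 0, fb=0
92: 010001101010 → 0, fb=0
93: 100011010100 → 1, fb=1
94: 000110101001 → 0, fb=1
95: 001101010011 → 0, fb=1
96: 011010100111 → 0, fb=0
97: 110101001110 → 1, fb=0
98: 101010011100 → 1, fb=0
99: 010100111000 → 0, fb=0
100: 101001110000 → 1, fb=0
101: 010011100000 → 0, fb=1
102: 100111000001 → 1, fb=0
103: 001110000010 → 0, fb=0
104: 011100000100 → 0, fb=0
105: 111000001000 → 1, fb=0
106: 110000010000 → 1, fb=1
107: 100000100001 → 1, fb=1
108: 000001000011 → 0, fb=1
109: 000010000111 → 0, fb=1
110: 000100001111 → 0, fb=0
111: 001000011110 → 0, fb=1
112: 010000111101 → 0, fb=1
113: 100001111011 → 1, fb=0
114: 000011110110 → 0, fb=1
115: 000111101101 → 0, fb=1
116: 001111011011 → 0, fb=0
117: 011110110110 → 0, fb=1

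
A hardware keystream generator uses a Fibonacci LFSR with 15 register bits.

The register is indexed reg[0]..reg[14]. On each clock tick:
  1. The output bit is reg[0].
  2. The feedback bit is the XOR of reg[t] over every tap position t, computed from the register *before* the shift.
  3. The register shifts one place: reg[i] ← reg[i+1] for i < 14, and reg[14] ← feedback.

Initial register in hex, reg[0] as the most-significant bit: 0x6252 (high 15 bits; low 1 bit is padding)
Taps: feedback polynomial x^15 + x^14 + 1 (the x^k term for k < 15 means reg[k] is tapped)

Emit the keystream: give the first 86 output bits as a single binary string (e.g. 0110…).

step | reg (before) | out | fb
   0 | 011000100101001 | 0 | 1
   1 | 110001001010011 | 1 | 0
   2 | 100010010100110 | 1 | 1
   3 | 000100101001101 | 0 | 1
   4 | 001001010011011 | 0 | 1
   5 | 010010100110111 | 0 | 1
   6 | 100101001101111 | 1 | 0
   7 | 001010011011110 | 0 | 0
   8 | 010100110111100 | 0 | 0
   9 | 101001101111000 | 1 | 1
  10 | 010011011110001 | 0 | 1
  11 | 100110111100011 | 1 | 0
  12 | 001101111000110 | 0 | 0
  13 | 011011110001100 | 0 | 0
  14 | 110111100011000 | 1 | 1
  15 | 101111000110001 | 1 | 0
  16 | 011110001100010 | 0 | 0
  17 | 111100011000100 | 1 | 1
  18 | 111000110001001 | 1 | 0
  19 | 110001100010010 | 1 | 1
  20 | 100011000100101 | 1 | 0
  21 | 000110001001010 | 0 | 0
  22 | 001100010010100 | 0 | 0
  23 | 011000100101000 | 0 | 0
  24 | 110001001010000 | 1 | 1
  25 | 100010010100001 | 1 | 0
  26 | 000100101000010 | 0 | 0
  27 | 001001010000100 | 0 | 0
  28 | 010010100001000 | 0 | 0
  29 | 100101000010000 | 1 | 1
  30 | 001010000100001 | 0 | 1
  31 | 010100001000011 | 0 | 1
  32 | 101000010000111 | 1 | 0
  33 | 010000100001110 | 0 | 0
  34 | 100001000011100 | 1 | 1
  35 | 000010000111001 | 0 | 1
  36 | 000100001110011 | 0 | 1
  37 | 001000011100111 | 0 | 1
  38 | 010000111001111 | 0 | 1
  39 | 100001110011111 | 1 | 0
  40 | 000011100111110 | 0 | 0
  41 | 000111001111100 | 0 | 0
  42 | 001110011111000 | 0 | 0
  43 | 011100111110000 | 0 | 0
  44 | 111001111100000 | 1 | 1
  45 | 110011111000001 | 1 | 0
  46 | 100111110000010 | 1 | 1
  47 | 001111100000101 | 0 | 1
  48 | 011111000001011 | 0 | 1
  49 | 111110000010111 | 1 | 0
  50 | 111100000101110 | 1 | 1
  51 | 111000001011101 | 1 | 0
  52 | 110000010111010 | 1 | 1
  53 | 100000101110101 | 1 | 0
  54 | 000001011101010 | 0 | 0
  55 | 000010111010100 | 0 | 0
  56 | 000101110101000 | 0 | 0
  57 | 001011101010000 | 0 | 0
  58 | 010111010100000 | 0 | 0
  59 | 101110101000000 | 1 | 1
  60 | 011101010000001 | 0 | 1
  61 | 111010100000011 | 1 | 0
  62 | 110101000000110 | 1 | 1
  63 | 101010000001101 | 1 | 0
  64 | 010100000011010 | 0 | 0
  65 | 101000000110100 | 1 | 1
  66 | 010000001101001 | 0 | 1
  67 | 100000011010011 | 1 | 0
  68 | 000000110100110 | 0 | 0
  69 | 000001101001100 | 0 | 0
  70 | 000011010011000 | 0 | 0
  71 | 000110100110000 | 0 | 0
  72 | 001101001100000 | 0 | 0
  73 | 011010011000000 | 0 | 0
  74 | 110100110000000 | 1 | 1
  75 | 101001100000001 | 1 | 0
  76 | 010011000000010 | 0 | 0
  77 | 100110000000100 | 1 | 1
  78 | 001100000001001 | 0 | 1
  79 | 011000000010011 | 0 | 1
  80 | 110000000100111 | 1 | 0
  81 | 100000001001110 | 1 | 1
  82 | 000000010011101 | 0 | 1
  83 | 000000100111011 | 0 | 1
  84 | 000001001110111 | 0 | 1
  85 | 000010011101111 | 0 | 1

01100010010100110111100011000100101000010000111001111100000101110101000000110100110000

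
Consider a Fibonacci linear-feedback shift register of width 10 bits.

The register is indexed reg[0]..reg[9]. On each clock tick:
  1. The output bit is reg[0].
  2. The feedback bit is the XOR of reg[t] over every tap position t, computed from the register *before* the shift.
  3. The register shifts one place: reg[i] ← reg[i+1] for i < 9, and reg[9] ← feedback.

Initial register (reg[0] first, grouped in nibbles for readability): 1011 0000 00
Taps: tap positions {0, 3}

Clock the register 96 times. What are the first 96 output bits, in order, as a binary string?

101100000000110000011011001100001010110101110001101111110001000111100111101101101000000010100001

k : reg_k → out_k, fb_k
0: 1011000000 → 1, fb=0
1: 0110000000 → 0, fb=0
2: 1100000000 → 1, fb=1
3: 1000000001 → 1, fb=1
4: 0000000011 → 0, fb=0
5: 0000000110 → 0, fb=0
6: 0000001100 → 0, fb=0
7: 0000011000 → 0, fb=0
8: 0000110000 → 0, fb=0
9: 0001100000 → 0, fb=1
10: 0011000001 → 0, fb=1
11: 0110000011 → 0, fb=0
12: 1100000110 → 1, fb=1
13: 1000001101 → 1, fb=1
14: 0000011011 → 0, fb=0
15: 0000110110 → 0, fb=0
16: 0001101100 → 0, fb=1
17: 0011011001 → 0, fb=1
18: 0110110011 → 0, fb=0
19: 1101100110 → 1, fb=0
20: 1011001100 → 1, fb=0
21: 0110011000 → 0, fb=0
22: 1100110000 → 1, fb=1
23: 1001100001 → 1, fb=0
24: 0011000010 → 0, fb=1
25: 0110000101 → 0, fb=0
26: 1100001010 → 1, fb=1
27: 1000010101 → 1, fb=1
28: 0000101011 → 0, fb=0
29: 0001010110 → 0, fb=1
30: 0010101101 → 0, fb=0
31: 0101011010 → 0, fb=1
32: 1010110101 → 1, fb=1
33: 0101101011 → 0, fb=1
34: 1011010111 → 1, fb=0
35: 0110101110 → 0, fb=0
36: 1101011100 → 1, fb=0
37: 1010111000 → 1, fb=1
38: 0101110001 → 0, fb=1
39: 1011100011 → 1, fb=0
40: 0111000110 → 0, fb=1
41: 1110001101 → 1, fb=1
42: 1100011011 → 1, fb=1
43: 1000110111 → 1, fb=1
44: 0001101111 → 0, fb=1
45: 0011011111 → 0, fb=1
46: 0110111111 → 0, fb=0
47: 1101111110 → 1, fb=0
48: 1011111100 → 1, fb=0
49: 0111111000 → 0, fb=1
50: 1111110001 → 1, fb=0
51: 1111100010 → 1, fb=0
52: 1111000100 → 1, fb=0
53: 1110001000 → 1, fb=1
54: 1100010001 → 1, fb=1
55: 1000100011 → 1, fb=1
56: 0001000111 → 0, fb=1
57: 0010001111 → 0, fb=0
58: 0100011110 → 0, fb=0
59: 1000111100 → 1, fb=1
60: 0001111001 → 0, fb=1
61: 0011110011 → 0, fb=1
62: 0111100111 → 0, fb=1
63: 1111001111 → 1, fb=0
64: 1110011110 → 1, fb=1
65: 1100111101 → 1, fb=1
66: 1001111011 → 1, fb=0
67: 0011110110 → 0, fb=1
68: 0111101101 → 0, fb=1
69: 1111011011 → 1, fb=0
70: 1110110110 → 1, fb=1
71: 1101101101 → 1, fb=0
72: 1011011010 → 1, fb=0
73: 0110110100 → 0, fb=0
74: 1101101000 → 1, fb=0
75: 1011010000 → 1, fb=0
76: 0110100000 → 0, fb=0
77: 1101000000 → 1, fb=0
78: 1010000000 → 1, fb=1
79: 0100000001 → 0, fb=0
80: 1000000010 → 1, fb=1
81: 0000000101 → 0, fb=0
82: 0000001010 → 0, fb=0
83: 0000010100 → 0, fb=0
84: 0000101000 → 0, fb=0
85: 0001010000 → 0, fb=1
86: 0010100001 → 0, fb=0
87: 0101000010 → 0, fb=1
88: 1010000101 → 1, fb=1
89: 0100001011 → 0, fb=0
90: 1000010110 → 1, fb=1
91: 0000101101 → 0, fb=0
92: 0001011010 → 0, fb=1
93: 0010110101 → 0, fb=0
94: 0101101010 → 0, fb=1
95: 1011010101 → 1, fb=0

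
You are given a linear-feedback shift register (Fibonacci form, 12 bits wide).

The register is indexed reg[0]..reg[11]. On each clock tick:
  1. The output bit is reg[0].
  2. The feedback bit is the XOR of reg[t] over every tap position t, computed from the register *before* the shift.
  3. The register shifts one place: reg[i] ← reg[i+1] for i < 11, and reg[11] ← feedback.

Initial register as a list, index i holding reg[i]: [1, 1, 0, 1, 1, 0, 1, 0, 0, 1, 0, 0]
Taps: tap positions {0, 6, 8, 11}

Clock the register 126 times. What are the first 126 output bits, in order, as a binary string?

110110100100000011001101010010011011000110000110010001100001011001101011101000111111001101111001100011100111101100101110101111

k : reg_k → out_k, fb_k
0: 110110100100 → 1, fb=0
1: 101101001000 → 1, fb=0
2: 011010010000 → 0, fb=0
3: 110100100000 → 1, fb=0
4: 101001000000 → 1, fb=1
5: 010010000001 → 0, fb=1
6: 100100000011 → 1, fb=0
7: 001000000110 → 0, fb=0
8: 010000001100 → 0, fb=1
9: 100000011001 → 1, fb=1
10: 000000110011 → 0, fb=0
11: 000001100110 → 0, fb=1
12: 000011001101 → 0, fb=0
13: 000110011010 → 0, fb=1
14: 001100110101 → 0, fb=0
15: 011001101010 → 0, fb=0
16: 110011010100 → 1, fb=1
17: 100110101001 → 1, fb=0
18: 001101010010 → 0, fb=0
19: 011010100100 → 0, fb=1
20: 110101001001 → 1, fb=1
21: 101010010011 → 1, fb=0
22: 010100100110 → 0, fb=1
23: 101001001101 → 1, fb=1
24: 010010011011 → 0, fb=0
25: 100100110110 → 1, fb=0
26: 001001101100 → 0, fb=0
27: 010011011000 → 0, fb=1
28: 100110110001 → 1, fb=1
29: 001101100011 → 0, fb=0
30: 011011000110 → 0, fb=0
31: 110110001100 → 1, fb=0
32: 101100011000 → 1, fb=0
33: 011000110000 → 0, fb=1
34: 110001100001 → 1, fb=1
35: 100011000011 → 1, fb=0
36: 000110000110 → 0, fb=0
37: 001100001100 → 0, fb=1
38: 011000011001 → 0, fb=0
39: 110000110010 → 1, fb=0
40: 100001100100 → 1, fb=0
41: 000011001000 → 0, fb=1
42: 000110010001 → 0, fb=1
43: 001100100011 → 0, fb=0
44: 011001000110 → 0, fb=0
45: 110010001100 → 1, fb=0
46: 100100011000 → 1, fb=0
47: 001000110000 → 0, fb=1
48: 010001100001 → 0, fb=0
49: 100011000010 → 1, fb=1
50: 000110000101 → 0, fb=1
51: 001100001011 → 0, fb=0
52: 011000010110 → 0, fb=0
53: 110000101100 → 1, fb=1
54: 100001011001 → 1, fb=1
55: 000010110011 → 0, fb=0
56: 000101100110 → 0, fb=1
57: 001011001101 → 0, fb=0
58: 010110011010 → 0, fb=1
59: 101100110101 → 1, fb=1
60: 011001101011 → 0, fb=1
61: 110011010111 → 1, fb=0
62: 100110101110 → 1, fb=1
63: 001101011101 → 0, fb=0
64: 011010111010 → 0, fb=0
65: 110101110100 → 1, fb=0
66: 101011101000 → 1, fb=1
67: 010111010001 → 0, fb=1
68: 101110100011 → 1, fb=1
69: 011101000111 → 0, fb=1
70: 111010001111 → 1, fb=1
71: 110100011111 → 1, fb=1
72: 101000111111 → 1, fb=0
73: 010001111110 → 0, fb=0
74: 100011111100 → 1, fb=1
75: 000111111001 → 0, fb=1
76: 001111110011 → 0, fb=0
77: 011111100110 → 0, fb=1
78: 111111001101 → 1, fb=1
79: 111110011011 → 1, fb=1
80: 111100110111 → 1, fb=1
81: 111001101111 → 1, fb=0
82: 110011011110 → 1, fb=0
83: 100110111100 → 1, fb=1
84: 001101111001 → 0, fb=1
85: 011011110011 → 0, fb=0
86: 110111100110 → 1, fb=0
87: 101111001100 → 1, fb=0
88: 011110011000 → 0, fb=1
89: 111100110001 → 1, fb=1
90: 111001100011 → 1, fb=1
91: 110011000111 → 1, fb=0
92: 100110001110 → 1, fb=0
93: 001100011100 → 0, fb=1
94: 011000111001 → 0, fb=1
95: 110001110011 → 1, fb=1
96: 100011100111 → 1, fb=1
97: 000111001111 → 0, fb=0
98: 001110011110 → 0, fb=1
99: 011100111101 → 0, fb=1
100: 111001111011 → 1, fb=0
101: 110011110110 → 1, fb=0
102: 100111101100 → 1, fb=1
103: 001111011001 → 0, fb=0
104: 011110110010 → 0, fb=1
105: 111101100101 → 1, fb=1
106: 111011001011 → 1, fb=1
107: 110110010111 → 1, fb=0
108: 101100101110 → 1, fb=1
109: 011001011101 → 0, fb=0
110: 110010111010 → 1, fb=1
111: 100101110101 → 1, fb=1
112: 001011101011 → 0, fb=1
113: 010111010111 → 0, fb=1
114: 101110101111 → 1, fb=0
115: 011101011110 → 0, fb=1
116: 111010111101 → 1, fb=0
117: 110101111010 → 1, fb=1
118: 101011110101 → 1, fb=1
119: 010111101011 → 0, fb=1
120: 101111010111 → 1, fb=0
121: 011110101110 → 0, fb=0
122: 111101011100 → 1, fb=0
123: 111010111000 → 1, fb=1
124: 110101110001 → 1, fb=1
125: 101011100011 → 1, fb=1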